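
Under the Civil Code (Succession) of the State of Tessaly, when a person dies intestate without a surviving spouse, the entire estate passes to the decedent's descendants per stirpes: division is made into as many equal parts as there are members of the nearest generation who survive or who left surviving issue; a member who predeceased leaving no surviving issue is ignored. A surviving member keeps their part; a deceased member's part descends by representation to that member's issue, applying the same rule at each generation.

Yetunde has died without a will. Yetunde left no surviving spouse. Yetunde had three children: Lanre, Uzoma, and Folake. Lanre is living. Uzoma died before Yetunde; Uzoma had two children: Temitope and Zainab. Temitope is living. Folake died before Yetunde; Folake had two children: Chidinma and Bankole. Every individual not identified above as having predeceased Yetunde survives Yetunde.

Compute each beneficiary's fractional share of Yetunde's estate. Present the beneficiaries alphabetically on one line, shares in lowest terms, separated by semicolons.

Bankole 1/6; Chidinma 1/6; Lanre 1/3; Temitope 1/6; Zainab 1/6

There is no surviving spouse, so the entire estate passes to Yetunde's descendants per stirpes.
The estate is divided into 3 equal shares of 1/3 among Lanre, Uzoma, Folake.
Lanre is living and takes 1/3.
Uzoma predeceased; the 1/3 allotted to Uzoma's branch passes to Uzoma's issue by representation.
The 1/3 is divided into 2 equal shares of 1/6 among Temitope, Zainab.
Temitope is living and takes 1/6.
Zainab is living and takes 1/6.
Folake predeceased; the 1/3 allotted to Folake's branch passes to Folake's issue by representation.
The 1/3 is divided into 2 equal shares of 1/6 among Chidinma, Bankole.
Chidinma is living and takes 1/6.
Bankole is living and takes 1/6.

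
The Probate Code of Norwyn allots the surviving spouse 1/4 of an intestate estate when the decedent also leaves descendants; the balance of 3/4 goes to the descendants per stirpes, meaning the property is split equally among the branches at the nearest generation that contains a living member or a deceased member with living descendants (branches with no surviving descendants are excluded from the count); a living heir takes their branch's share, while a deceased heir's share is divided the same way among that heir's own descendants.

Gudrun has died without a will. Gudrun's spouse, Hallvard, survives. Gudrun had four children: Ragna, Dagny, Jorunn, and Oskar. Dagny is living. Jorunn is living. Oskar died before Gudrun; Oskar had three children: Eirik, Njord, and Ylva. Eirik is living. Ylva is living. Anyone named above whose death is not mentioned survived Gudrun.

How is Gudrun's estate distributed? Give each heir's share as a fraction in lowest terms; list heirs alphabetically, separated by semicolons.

Dagny 3/16; Eirik 1/16; Hallvard 1/4; Jorunn 3/16; Njord 1/16; Ragna 3/16; Ylva 1/16

Hallvard, as surviving spouse, takes 1/4.
The remaining 3/4 passes to Gudrun's descendants per stirpes.
The 3/4 is divided into 4 equal shares of 3/16 among Ragna, Dagny, Jorunn, Oskar.
Ragna is living and takes 3/16.
Dagny is living and takes 3/16.
Jorunn is living and takes 3/16.
Oskar predeceased; the 3/16 allotted to Oskar's branch passes to Oskar's issue by representation.
The 3/16 is divided into 3 equal shares of 1/16 among Eirik, Njord, Ylva.
Eirik is living and takes 1/16.
Njord is living and takes 1/16.
Ylva is living and takes 1/16.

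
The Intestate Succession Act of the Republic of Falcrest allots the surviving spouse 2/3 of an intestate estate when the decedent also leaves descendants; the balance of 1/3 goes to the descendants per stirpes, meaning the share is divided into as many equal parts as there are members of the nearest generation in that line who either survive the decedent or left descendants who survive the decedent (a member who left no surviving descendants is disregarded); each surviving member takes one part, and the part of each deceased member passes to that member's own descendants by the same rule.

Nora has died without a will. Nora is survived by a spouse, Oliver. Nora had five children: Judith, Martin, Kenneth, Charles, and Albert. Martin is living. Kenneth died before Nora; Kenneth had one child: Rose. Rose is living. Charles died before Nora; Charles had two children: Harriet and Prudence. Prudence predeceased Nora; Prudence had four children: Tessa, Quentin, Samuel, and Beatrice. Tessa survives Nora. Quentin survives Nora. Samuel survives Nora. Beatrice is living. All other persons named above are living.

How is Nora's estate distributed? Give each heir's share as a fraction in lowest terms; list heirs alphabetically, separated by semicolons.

Oliver, as surviving spouse, takes 2/3.
The remaining 1/3 passes to Nora's descendants per stirpes.
The 1/3 is divided into 5 equal shares of 1/15 among Judith, Martin, Kenneth, Charles, Albert.
Judith is living and takes 1/15.
Martin is living and takes 1/15.
Kenneth predeceased; the 1/15 allotted to Kenneth's branch passes to Kenneth's issue by representation.
Rose is the sole taker at this level and receives the full 1/15.
Charles predeceased; the 1/15 allotted to Charles's branch passes to Charles's issue by representation.
The 1/15 is divided into 2 equal shares of 1/30 among Harriet, Prudence.
Harriet is living and takes 1/30.
Prudence predeceased; the 1/30 allotted to Prudence's branch passes to Prudence's issue by representation.
The 1/30 is divided into 4 equal shares of 1/120 among Tessa, Quentin, Samuel, Beatrice.
Tessa is living and takes 1/120.
Quentin is living and takes 1/120.
Samuel is living and takes 1/120.
Beatrice is living and takes 1/120.
Albert is living and takes 1/15.

Albert 1/15; Beatrice 1/120; Harriet 1/30; Judith 1/15; Martin 1/15; Oliver 2/3; Quentin 1/120; Rose 1/15; Samuel 1/120; Tessa 1/120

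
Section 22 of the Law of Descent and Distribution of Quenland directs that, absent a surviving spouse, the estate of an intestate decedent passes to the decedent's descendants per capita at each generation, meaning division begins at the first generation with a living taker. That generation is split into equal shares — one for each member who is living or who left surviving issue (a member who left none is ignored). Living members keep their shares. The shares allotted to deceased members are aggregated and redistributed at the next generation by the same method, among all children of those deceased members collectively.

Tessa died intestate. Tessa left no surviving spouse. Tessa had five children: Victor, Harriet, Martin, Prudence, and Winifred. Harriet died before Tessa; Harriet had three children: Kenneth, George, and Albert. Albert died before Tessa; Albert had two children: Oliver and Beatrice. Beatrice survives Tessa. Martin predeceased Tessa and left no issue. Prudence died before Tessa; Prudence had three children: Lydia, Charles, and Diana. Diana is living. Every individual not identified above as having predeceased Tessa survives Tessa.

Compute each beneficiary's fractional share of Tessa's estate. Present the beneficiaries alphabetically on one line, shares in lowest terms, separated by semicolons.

Beatrice 1/24; Charles 1/12; Diana 1/12; George 1/12; Kenneth 1/12; Lydia 1/12; Oliver 1/24; Victor 1/4; Winifred 1/4

There is no surviving spouse, so the entire estate passes to Tessa's descendants per capita at each generation.
At generation 1 (Victor, Harriet, Prudence, Winifred) there are 4 shares of (1)/4 = 1/4 each.
Living: Victor and Winifred — each takes 1/4.
Deceased: Harriet and Prudence. Their combined 1/2 is pooled and carried to generation 2.
At generation 2 (Kenneth, George, Albert, Lydia, Charles, Diana) there are 6 shares of (1/2)/6 = 1/12 each.
Living: Kenneth, George, Lydia, Charles, and Diana — each takes 1/12.
Deceased: Albert. That 1/12 share is carried to generation 3.
At generation 3 (Oliver, Beatrice) there are 2 shares of (1/12)/2 = 1/24 each.
Living: Oliver and Beatrice — each takes 1/24.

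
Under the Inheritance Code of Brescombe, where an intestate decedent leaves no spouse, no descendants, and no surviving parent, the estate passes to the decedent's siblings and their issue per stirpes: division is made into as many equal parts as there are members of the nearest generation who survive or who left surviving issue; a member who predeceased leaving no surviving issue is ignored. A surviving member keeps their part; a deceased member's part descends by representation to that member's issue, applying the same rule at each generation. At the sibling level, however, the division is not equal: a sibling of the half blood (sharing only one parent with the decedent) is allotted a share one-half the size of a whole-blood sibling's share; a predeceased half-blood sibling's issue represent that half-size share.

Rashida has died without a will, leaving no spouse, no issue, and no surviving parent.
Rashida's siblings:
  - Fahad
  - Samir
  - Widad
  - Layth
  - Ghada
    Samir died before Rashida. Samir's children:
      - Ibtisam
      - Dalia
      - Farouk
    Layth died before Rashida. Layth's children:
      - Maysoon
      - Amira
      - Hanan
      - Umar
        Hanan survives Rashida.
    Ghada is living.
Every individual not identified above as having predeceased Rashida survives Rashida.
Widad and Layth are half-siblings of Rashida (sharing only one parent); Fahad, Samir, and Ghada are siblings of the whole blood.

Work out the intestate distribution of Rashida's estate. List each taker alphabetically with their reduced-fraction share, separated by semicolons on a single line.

No spouse, descendants, or parent survives, so the estate passes to Rashida's siblings per stirpes.
Half-blood siblings count for one-half the weight of whole-blood siblings at the initial division.
Dividing 1 in proportion to weights (total weight 4): Fahad (weight 1) → 1/4; Samir (weight 1) → 1/4; Widad (weight 1/2) → 1/8; Layth (weight 1/2) → 1/8; Ghada (weight 1) → 1/4.
Fahad is living and takes 1/4.
Samir predeceased; the 1/4 allotted to Samir's branch passes to Samir's issue by representation.
The 1/4 is divided into 3 equal shares of 1/12 among Ibtisam, Dalia, Farouk.
Ibtisam is living and takes 1/12.
Dalia is living and takes 1/12.
Farouk is living and takes 1/12.
Widad is living and takes 1/8.
Layth predeceased; the 1/8 allotted to Layth's branch passes to Layth's issue by representation.
The 1/8 is divided into 4 equal shares of 1/32 among Maysoon, Amira, Hanan, Umar.
Maysoon is living and takes 1/32.
Amira is living and takes 1/32.
Hanan is living and takes 1/32.
Umar is living and takes 1/32.
Ghada is living and takes 1/4.

Amira 1/32; Dalia 1/12; Fahad 1/4; Farouk 1/12; Ghada 1/4; Hanan 1/32; Ibtisam 1/12; Maysoon 1/32; Umar 1/32; Widad 1/8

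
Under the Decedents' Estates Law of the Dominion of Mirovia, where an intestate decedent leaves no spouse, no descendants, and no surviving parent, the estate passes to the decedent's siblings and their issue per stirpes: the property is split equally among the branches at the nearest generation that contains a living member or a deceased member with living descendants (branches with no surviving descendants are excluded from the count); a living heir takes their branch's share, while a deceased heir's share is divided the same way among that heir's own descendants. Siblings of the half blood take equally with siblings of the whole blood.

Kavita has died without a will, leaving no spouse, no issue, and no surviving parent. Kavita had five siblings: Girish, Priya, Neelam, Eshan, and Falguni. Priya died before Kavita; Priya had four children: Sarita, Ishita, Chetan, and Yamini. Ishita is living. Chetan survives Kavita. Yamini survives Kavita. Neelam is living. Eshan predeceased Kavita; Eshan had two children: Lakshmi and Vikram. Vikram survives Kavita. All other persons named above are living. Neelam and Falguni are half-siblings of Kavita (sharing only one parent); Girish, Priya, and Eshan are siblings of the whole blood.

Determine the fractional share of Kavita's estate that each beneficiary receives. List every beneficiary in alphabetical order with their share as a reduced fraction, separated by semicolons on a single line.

No spouse, descendants, or parent survives, so the estate passes to Kavita's siblings per stirpes.
Half-blood and whole-blood siblings take equally under the stated rule.
The estate is divided into 5 equal shares of 1/5 among Girish, Priya, Neelam, Eshan, Falguni.
Girish is living and takes 1/5.
Priya predeceased; the 1/5 allotted to Priya's branch passes to Priya's issue by representation.
The 1/5 is divided into 4 equal shares of 1/20 among Sarita, Ishita, Chetan, Yamini.
Sarita is living and takes 1/20.
Ishita is living and takes 1/20.
Chetan is living and takes 1/20.
Yamini is living and takes 1/20.
Neelam is living and takes 1/5.
Eshan predeceased; the 1/5 allotted to Eshan's branch passes to Eshan's issue by representation.
The 1/5 is divided into 2 equal shares of 1/10 among Lakshmi, Vikram.
Lakshmi is living and takes 1/10.
Vikram is living and takes 1/10.
Falguni is living and takes 1/5.

Chetan 1/20; Falguni 1/5; Girish 1/5; Ishita 1/20; Lakshmi 1/10; Neelam 1/5; Sarita 1/20; Vikram 1/10; Yamini 1/20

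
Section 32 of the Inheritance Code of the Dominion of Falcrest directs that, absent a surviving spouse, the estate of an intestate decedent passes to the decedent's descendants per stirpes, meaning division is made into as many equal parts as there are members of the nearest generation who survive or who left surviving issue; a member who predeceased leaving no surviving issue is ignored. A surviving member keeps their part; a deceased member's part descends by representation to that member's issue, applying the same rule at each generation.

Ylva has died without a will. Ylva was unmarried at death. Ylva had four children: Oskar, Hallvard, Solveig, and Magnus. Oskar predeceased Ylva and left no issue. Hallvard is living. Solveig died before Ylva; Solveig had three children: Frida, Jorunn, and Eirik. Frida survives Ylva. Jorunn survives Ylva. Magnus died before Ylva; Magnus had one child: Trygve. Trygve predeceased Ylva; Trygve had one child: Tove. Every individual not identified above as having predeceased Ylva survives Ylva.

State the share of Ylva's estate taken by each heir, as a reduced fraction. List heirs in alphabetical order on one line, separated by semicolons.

There is no surviving spouse, so the entire estate passes to Ylva's descendants per stirpes.
Oskar left no surviving issue, so that branch lapses and is disregarded.
The estate is divided into 3 equal shares of 1/3 among Hallvard, Solveig, Magnus.
Hallvard is living and takes 1/3.
Solveig predeceased; the 1/3 allotted to Solveig's branch passes to Solveig's issue by representation.
The 1/3 is divided into 3 equal shares of 1/9 among Frida, Jorunn, Eirik.
Frida is living and takes 1/9.
Jorunn is living and takes 1/9.
Eirik is living and takes 1/9.
Magnus predeceased; the 1/3 allotted to Magnus's branch passes to Magnus's issue by representation.
Trygve's line is the sole branch at this level, so the full 1/3 passes to Trygve's issue by representation.
Tove is the sole taker at this level and receives the full 1/3.

Eirik 1/9; Frida 1/9; Hallvard 1/3; Jorunn 1/9; Tove 1/3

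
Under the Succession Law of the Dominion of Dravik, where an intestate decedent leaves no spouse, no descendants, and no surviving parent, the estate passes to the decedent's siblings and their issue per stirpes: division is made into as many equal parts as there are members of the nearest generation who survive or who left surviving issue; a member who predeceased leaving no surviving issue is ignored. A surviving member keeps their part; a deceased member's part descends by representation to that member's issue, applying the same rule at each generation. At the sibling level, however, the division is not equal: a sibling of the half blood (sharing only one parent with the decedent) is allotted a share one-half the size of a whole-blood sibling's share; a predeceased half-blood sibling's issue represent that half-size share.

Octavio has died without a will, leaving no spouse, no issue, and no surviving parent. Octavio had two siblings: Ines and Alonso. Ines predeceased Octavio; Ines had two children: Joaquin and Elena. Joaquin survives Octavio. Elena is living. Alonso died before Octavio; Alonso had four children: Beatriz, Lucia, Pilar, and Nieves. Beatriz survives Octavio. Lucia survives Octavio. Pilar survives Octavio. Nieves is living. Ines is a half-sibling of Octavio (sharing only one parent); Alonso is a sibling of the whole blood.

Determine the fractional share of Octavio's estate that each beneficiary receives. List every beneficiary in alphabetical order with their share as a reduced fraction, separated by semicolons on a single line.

Beatriz 1/6; Elena 1/6; Joaquin 1/6; Lucia 1/6; Nieves 1/6; Pilar 1/6

No spouse, descendants, or parent survives, so the estate passes to Octavio's siblings per stirpes.
Half-blood siblings count for one-half the weight of whole-blood siblings at the initial division.
Dividing 1 in proportion to weights (total weight 3/2): Ines (weight 1/2) → 1/3; Alonso (weight 1) → 2/3.
Ines predeceased; the 1/3 allotted to Ines's branch passes to Ines's issue by representation.
The 1/3 is divided into 2 equal shares of 1/6 among Joaquin, Elena.
Joaquin is living and takes 1/6.
Elena is living and takes 1/6.
Alonso predeceased; the 2/3 allotted to Alonso's branch passes to Alonso's issue by representation.
The 2/3 is divided into 4 equal shares of 1/6 among Beatriz, Lucia, Pilar, Nieves.
Beatriz is living and takes 1/6.
Lucia is living and takes 1/6.
Pilar is living and takes 1/6.
Nieves is living and takes 1/6.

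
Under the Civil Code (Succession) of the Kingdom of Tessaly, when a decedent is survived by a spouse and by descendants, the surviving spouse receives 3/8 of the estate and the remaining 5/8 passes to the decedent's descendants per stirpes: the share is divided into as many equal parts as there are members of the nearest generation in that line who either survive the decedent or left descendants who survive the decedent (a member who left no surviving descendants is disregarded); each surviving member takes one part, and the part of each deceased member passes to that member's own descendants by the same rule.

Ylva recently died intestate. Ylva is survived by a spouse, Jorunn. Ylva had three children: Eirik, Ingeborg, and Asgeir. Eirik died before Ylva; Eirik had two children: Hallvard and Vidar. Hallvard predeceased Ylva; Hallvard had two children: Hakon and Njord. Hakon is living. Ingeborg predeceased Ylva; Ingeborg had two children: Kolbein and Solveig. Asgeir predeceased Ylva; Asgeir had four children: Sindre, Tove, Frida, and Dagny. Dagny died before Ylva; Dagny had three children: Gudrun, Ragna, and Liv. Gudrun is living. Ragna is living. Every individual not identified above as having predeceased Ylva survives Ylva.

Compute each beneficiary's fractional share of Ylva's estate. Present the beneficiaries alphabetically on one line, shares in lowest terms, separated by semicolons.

Jorunn, as surviving spouse, takes 3/8.
The remaining 5/8 passes to Ylva's descendants per stirpes.
The 5/8 is divided into 3 equal shares of 5/24 among Eirik, Ingeborg, Asgeir.
Eirik predeceased; the 5/24 allotted to Eirik's branch passes to Eirik's issue by representation.
The 5/24 is divided into 2 equal shares of 5/48 among Hallvard, Vidar.
Hallvard predeceased; the 5/48 allotted to Hallvard's branch passes to Hallvard's issue by representation.
The 5/48 is divided into 2 equal shares of 5/96 among Hakon, Njord.
Hakon is living and takes 5/96.
Njord is living and takes 5/96.
Vidar is living and takes 5/48.
Ingeborg predeceased; the 5/24 allotted to Ingeborg's branch passes to Ingeborg's issue by representation.
The 5/24 is divided into 2 equal shares of 5/48 among Kolbein, Solveig.
Kolbein is living and takes 5/48.
Solveig is living and takes 5/48.
Asgeir predeceased; the 5/24 allotted to Asgeir's branch passes to Asgeir's issue by representation.
The 5/24 is divided into 4 equal shares of 5/96 among Sindre, Tove, Frida, Dagny.
Sindre is living and takes 5/96.
Tove is living and takes 5/96.
Frida is living and takes 5/96.
Dagny predeceased; the 5/96 allotted to Dagny's branch passes to Dagny's issue by representation.
The 5/96 is divided into 3 equal shares of 5/288 among Gudrun, Ragna, Liv.
Gudrun is living and takes 5/288.
Ragna is living and takes 5/288.
Liv is living and takes 5/288.

Frida 5/96; Gudrun 5/288; Hakon 5/96; Jorunn 3/8; Kolbein 5/48; Liv 5/288; Njord 5/96; Ragna 5/288; Sindre 5/96; Solveig 5/48; Tove 5/96; Vidar 5/48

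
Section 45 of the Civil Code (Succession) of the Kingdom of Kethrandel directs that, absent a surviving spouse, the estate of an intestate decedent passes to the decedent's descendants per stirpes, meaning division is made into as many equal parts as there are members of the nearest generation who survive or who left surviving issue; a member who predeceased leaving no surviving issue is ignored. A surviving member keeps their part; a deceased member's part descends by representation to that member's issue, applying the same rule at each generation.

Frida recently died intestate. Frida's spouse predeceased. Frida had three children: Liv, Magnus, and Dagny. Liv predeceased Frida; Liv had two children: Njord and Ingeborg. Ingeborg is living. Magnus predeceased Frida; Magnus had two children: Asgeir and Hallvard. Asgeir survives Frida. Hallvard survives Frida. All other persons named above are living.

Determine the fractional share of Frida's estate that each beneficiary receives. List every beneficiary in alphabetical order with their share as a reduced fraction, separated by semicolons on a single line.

There is no surviving spouse, so the entire estate passes to Frida's descendants per stirpes.
The estate is divided into 3 equal shares of 1/3 among Liv, Magnus, Dagny.
Liv predeceased; the 1/3 allotted to Liv's branch passes to Liv's issue by representation.
The 1/3 is divided into 2 equal shares of 1/6 among Njord, Ingeborg.
Njord is living and takes 1/6.
Ingeborg is living and takes 1/6.
Magnus predeceased; the 1/3 allotted to Magnus's branch passes to Magnus's issue by representation.
The 1/3 is divided into 2 equal shares of 1/6 among Asgeir, Hallvard.
Asgeir is living and takes 1/6.
Hallvard is living and takes 1/6.
Dagny is living and takes 1/3.

Asgeir 1/6; Dagny 1/3; Hallvard 1/6; Ingeborg 1/6; Njord 1/6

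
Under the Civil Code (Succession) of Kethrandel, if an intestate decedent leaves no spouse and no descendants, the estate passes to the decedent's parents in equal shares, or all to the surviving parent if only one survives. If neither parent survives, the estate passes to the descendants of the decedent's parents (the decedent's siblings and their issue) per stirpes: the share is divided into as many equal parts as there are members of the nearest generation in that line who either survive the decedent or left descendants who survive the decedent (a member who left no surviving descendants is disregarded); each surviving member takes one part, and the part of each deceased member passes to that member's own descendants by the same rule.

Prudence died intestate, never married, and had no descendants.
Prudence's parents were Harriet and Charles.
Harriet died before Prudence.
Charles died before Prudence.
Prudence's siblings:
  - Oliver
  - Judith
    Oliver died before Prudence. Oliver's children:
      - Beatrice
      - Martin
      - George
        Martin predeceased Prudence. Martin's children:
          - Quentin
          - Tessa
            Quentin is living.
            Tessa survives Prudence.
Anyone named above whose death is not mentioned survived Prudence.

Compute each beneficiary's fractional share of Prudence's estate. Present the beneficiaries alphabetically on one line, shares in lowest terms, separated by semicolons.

Beatrice 1/6; George 1/6; Judith 1/2; Quentin 1/12; Tessa 1/12

Neither parent survives and there are no descendants, so the estate passes to Prudence's siblings and their issue per stirpes.
The estate is divided into 2 equal shares of 1/2 among Oliver, Judith.
Oliver predeceased; the 1/2 allotted to Oliver's branch passes to Oliver's issue by representation.
The 1/2 is divided into 3 equal shares of 1/6 among Beatrice, Martin, George.
Beatrice is living and takes 1/6.
Martin predeceased; the 1/6 allotted to Martin's branch passes to Martin's issue by representation.
The 1/6 is divided into 2 equal shares of 1/12 among Quentin, Tessa.
Quentin is living and takes 1/12.
Tessa is living and takes 1/12.
George is living and takes 1/6.
Judith is living and takes 1/2.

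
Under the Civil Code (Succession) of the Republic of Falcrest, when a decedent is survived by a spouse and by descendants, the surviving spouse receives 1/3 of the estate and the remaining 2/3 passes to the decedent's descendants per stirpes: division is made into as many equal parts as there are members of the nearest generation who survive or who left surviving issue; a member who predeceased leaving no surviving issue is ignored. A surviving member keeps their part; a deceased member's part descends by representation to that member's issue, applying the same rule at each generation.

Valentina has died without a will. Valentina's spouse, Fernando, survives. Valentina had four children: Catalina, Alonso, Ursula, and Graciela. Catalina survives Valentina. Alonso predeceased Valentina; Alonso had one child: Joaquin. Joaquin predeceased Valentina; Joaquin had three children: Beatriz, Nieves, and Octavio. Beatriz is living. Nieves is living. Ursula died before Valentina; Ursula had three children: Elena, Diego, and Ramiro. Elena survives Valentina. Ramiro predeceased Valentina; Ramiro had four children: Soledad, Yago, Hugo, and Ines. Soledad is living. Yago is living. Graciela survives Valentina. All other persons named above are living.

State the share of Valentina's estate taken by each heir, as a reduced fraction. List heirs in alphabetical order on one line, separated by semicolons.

Fernando, as surviving spouse, takes 1/3.
The remaining 2/3 passes to Valentina's descendants per stirpes.
The 2/3 is divided into 4 equal shares of 1/6 among Catalina, Alonso, Ursula, Graciela.
Catalina is living and takes 1/6.
Alonso predeceased; the 1/6 allotted to Alonso's branch passes to Alonso's issue by representation.
Joaquin's line is the sole branch at this level, so the full 1/6 passes to Joaquin's issue by representation.
The 1/6 is divided into 3 equal shares of 1/18 among Beatriz, Nieves, Octavio.
Beatriz is living and takes 1/18.
Nieves is living and takes 1/18.
Octavio is living and takes 1/18.
Ursula predeceased; the 1/6 allotted to Ursula's branch passes to Ursula's issue by representation.
The 1/6 is divided into 3 equal shares of 1/18 among Elena, Diego, Ramiro.
Elena is living and takes 1/18.
Diego is living and takes 1/18.
Ramiro predeceased; the 1/18 allotted to Ramiro's branch passes to Ramiro's issue by representation.
The 1/18 is divided into 4 equal shares of 1/72 among Soledad, Yago, Hugo, Ines.
Soledad is living and takes 1/72.
Yago is living and takes 1/72.
Hugo is living and takes 1/72.
Ines is living and takes 1/72.
Graciela is living and takes 1/6.

Beatriz 1/18; Catalina 1/6; Diego 1/18; Elena 1/18; Fernando 1/3; Graciela 1/6; Hugo 1/72; Ines 1/72; Nieves 1/18; Octavio 1/18; Soledad 1/72; Yago 1/72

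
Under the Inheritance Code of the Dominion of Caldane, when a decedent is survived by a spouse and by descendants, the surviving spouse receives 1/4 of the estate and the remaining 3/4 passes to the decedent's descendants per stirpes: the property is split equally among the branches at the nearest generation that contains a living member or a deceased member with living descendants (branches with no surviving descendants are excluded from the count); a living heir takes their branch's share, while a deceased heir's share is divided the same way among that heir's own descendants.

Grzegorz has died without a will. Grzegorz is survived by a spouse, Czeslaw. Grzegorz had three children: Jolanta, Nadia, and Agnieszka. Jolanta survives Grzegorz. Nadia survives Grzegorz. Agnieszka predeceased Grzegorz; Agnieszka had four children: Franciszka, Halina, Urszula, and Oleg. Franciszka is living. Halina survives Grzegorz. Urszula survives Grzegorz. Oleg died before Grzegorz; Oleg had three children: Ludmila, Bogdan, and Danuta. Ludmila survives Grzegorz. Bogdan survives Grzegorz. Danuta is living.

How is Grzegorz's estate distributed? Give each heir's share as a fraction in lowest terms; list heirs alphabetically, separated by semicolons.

Czeslaw, as surviving spouse, takes 1/4.
The remaining 3/4 passes to Grzegorz's descendants per stirpes.
The 3/4 is divided into 3 equal shares of 1/4 among Jolanta, Nadia, Agnieszka.
Jolanta is living and takes 1/4.
Nadia is living and takes 1/4.
Agnieszka predeceased; the 1/4 allotted to Agnieszka's branch passes to Agnieszka's issue by representation.
The 1/4 is divided into 4 equal shares of 1/16 among Franciszka, Halina, Urszula, Oleg.
Franciszka is living and takes 1/16.
Halina is living and takes 1/16.
Urszula is living and takes 1/16.
Oleg predeceased; the 1/16 allotted to Oleg's branch passes to Oleg's issue by representation.
The 1/16 is divided into 3 equal shares of 1/48 among Ludmila, Bogdan, Danuta.
Ludmila is living and takes 1/48.
Bogdan is living and takes 1/48.
Danuta is living and takes 1/48.

Bogdan 1/48; Czeslaw 1/4; Danuta 1/48; Franciszka 1/16; Halina 1/16; Jolanta 1/4; Ludmila 1/48; Nadia 1/4; Urszula 1/16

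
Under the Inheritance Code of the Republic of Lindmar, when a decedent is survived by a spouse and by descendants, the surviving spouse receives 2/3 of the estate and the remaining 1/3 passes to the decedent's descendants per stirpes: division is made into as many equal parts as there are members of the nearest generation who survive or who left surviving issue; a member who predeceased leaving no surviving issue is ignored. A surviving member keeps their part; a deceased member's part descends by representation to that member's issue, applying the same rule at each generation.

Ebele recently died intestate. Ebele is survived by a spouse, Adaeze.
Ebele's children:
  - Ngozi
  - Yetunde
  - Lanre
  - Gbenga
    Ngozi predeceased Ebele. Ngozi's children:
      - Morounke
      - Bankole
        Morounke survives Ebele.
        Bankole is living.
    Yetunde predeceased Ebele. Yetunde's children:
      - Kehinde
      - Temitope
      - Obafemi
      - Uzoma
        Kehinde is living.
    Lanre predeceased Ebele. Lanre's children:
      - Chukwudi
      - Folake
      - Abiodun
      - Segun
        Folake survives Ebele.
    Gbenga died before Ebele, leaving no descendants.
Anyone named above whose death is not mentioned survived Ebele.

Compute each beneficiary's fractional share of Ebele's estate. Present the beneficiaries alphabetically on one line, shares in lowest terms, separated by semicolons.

Adaeze, as surviving spouse, takes 2/3.
The remaining 1/3 passes to Ebele's descendants per stirpes.
Gbenga left no surviving issue, so that branch lapses and is disregarded.
The 1/3 is divided into 3 equal shares of 1/9 among Ngozi, Yetunde, Lanre.
Ngozi predeceased; the 1/9 allotted to Ngozi's branch passes to Ngozi's issue by representation.
The 1/9 is divided into 2 equal shares of 1/18 among Morounke, Bankole.
Morounke is living and takes 1/18.
Bankole is living and takes 1/18.
Yetunde predeceased; the 1/9 allotted to Yetunde's branch passes to Yetunde's issue by representation.
The 1/9 is divided into 4 equal shares of 1/36 among Kehinde, Temitope, Obafemi, Uzoma.
Kehinde is living and takes 1/36.
Temitope is living and takes 1/36.
Obafemi is living and takes 1/36.
Uzoma is living and takes 1/36.
Lanre predeceased; the 1/9 allotted to Lanre's branch passes to Lanre's issue by representation.
The 1/9 is divided into 4 equal shares of 1/36 among Chukwudi, Folake, Abiodun, Segun.
Chukwudi is living and takes 1/36.
Folake is living and takes 1/36.
Abiodun is living and takes 1/36.
Segun is living and takes 1/36.

Abiodun 1/36; Adaeze 2/3; Bankole 1/18; Chukwudi 1/36; Folake 1/36; Kehinde 1/36; Morounke 1/18; Obafemi 1/36; Segun 1/36; Temitope 1/36; Uzoma 1/36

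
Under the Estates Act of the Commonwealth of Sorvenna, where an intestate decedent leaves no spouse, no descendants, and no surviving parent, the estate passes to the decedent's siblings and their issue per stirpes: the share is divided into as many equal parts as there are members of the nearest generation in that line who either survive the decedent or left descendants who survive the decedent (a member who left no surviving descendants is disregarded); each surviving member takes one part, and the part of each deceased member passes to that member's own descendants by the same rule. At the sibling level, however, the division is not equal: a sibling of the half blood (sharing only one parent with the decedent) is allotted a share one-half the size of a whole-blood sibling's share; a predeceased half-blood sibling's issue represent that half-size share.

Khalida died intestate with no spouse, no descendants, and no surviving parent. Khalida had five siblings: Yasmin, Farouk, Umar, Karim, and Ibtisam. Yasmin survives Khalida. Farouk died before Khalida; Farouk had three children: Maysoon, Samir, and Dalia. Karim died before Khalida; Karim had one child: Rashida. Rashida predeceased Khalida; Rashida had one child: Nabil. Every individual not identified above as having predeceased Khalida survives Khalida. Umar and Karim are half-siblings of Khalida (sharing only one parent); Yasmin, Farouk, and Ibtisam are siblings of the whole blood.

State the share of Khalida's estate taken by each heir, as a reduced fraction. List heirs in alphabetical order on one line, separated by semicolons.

No spouse, descendants, or parent survives, so the estate passes to Khalida's siblings per stirpes.
Half-blood siblings count for one-half the weight of whole-blood siblings at the initial division.
Dividing 1 in proportion to weights (total weight 4): Yasmin (weight 1) → 1/4; Farouk (weight 1) → 1/4; Umar (weight 1/2) → 1/8; Karim (weight 1/2) → 1/8; Ibtisam (weight 1) → 1/4.
Yasmin is living and takes 1/4.
Farouk predeceased; the 1/4 allotted to Farouk's branch passes to Farouk's issue by representation.
The 1/4 is divided into 3 equal shares of 1/12 among Maysoon, Samir, Dalia.
Maysoon is living and takes 1/12.
Samir is living and takes 1/12.
Dalia is living and takes 1/12.
Umar is living and takes 1/8.
Karim predeceased; the 1/8 allotted to Karim's branch passes to Karim's issue by representation.
Rashida's line is the sole branch at this level, so the full 1/8 passes to Rashida's issue by representation.
Nabil is the sole taker at this level and receives the full 1/8.
Ibtisam is living and takes 1/4.

Dalia 1/12; Ibtisam 1/4; Maysoon 1/12; Nabil 1/8; Samir 1/12; Umar 1/8; Yasmin 1/4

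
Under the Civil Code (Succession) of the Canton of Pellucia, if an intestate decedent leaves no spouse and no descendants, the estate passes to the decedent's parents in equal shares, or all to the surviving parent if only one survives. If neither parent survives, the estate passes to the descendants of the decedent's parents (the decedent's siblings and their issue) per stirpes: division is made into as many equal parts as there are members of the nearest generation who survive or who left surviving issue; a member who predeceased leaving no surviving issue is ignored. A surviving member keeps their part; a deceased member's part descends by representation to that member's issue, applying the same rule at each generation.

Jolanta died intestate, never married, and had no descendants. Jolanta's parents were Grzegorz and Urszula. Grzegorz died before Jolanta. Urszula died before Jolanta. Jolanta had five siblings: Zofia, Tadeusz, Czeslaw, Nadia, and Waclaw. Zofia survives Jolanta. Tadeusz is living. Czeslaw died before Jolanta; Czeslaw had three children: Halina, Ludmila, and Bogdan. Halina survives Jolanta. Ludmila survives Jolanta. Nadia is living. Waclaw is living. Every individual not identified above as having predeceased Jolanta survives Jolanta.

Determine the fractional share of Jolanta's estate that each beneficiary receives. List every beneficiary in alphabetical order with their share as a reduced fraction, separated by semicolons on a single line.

Bogdan 1/15; Halina 1/15; Ludmila 1/15; Nadia 1/5; Tadeusz 1/5; Waclaw 1/5; Zofia 1/5

Neither parent survives and there are no descendants, so the estate passes to Jolanta's siblings and their issue per stirpes.
The estate is divided into 5 equal shares of 1/5 among Zofia, Tadeusz, Czeslaw, Nadia, Waclaw.
Zofia is living and takes 1/5.
Tadeusz is living and takes 1/5.
Czeslaw predeceased; the 1/5 allotted to Czeslaw's branch passes to Czeslaw's issue by representation.
The 1/5 is divided into 3 equal shares of 1/15 among Halina, Ludmila, Bogdan.
Halina is living and takes 1/15.
Ludmila is living and takes 1/15.
Bogdan is living and takes 1/15.
Nadia is living and takes 1/5.
Waclaw is living and takes 1/5.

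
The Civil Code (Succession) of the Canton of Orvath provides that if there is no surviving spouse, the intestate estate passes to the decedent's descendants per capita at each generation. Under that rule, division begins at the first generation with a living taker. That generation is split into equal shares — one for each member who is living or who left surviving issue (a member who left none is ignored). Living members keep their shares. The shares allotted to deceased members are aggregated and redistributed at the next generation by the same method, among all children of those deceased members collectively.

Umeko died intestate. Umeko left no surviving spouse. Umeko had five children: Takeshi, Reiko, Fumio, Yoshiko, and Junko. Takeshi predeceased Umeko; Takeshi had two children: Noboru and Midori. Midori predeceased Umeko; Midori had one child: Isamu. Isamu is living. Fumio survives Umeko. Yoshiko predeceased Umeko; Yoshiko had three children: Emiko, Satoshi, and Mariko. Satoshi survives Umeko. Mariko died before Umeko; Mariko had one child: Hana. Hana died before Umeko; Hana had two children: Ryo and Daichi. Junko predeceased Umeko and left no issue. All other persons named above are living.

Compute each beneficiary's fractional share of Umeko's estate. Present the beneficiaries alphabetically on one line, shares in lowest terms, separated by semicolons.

There is no surviving spouse, so the entire estate passes to Umeko's descendants per capita at each generation.
At generation 1 (Takeshi, Reiko, Fumio, Yoshiko) there are 4 shares of (1)/4 = 1/4 each.
Living: Reiko and Fumio — each takes 1/4.
Deceased: Takeshi and Yoshiko. Their combined 1/2 is pooled and carried to generation 2.
At generation 2 (Noboru, Midori, Emiko, Satoshi, Mariko) there are 5 shares of (1/2)/5 = 1/10 each.
Living: Noboru, Emiko, and Satoshi — each takes 1/10.
Deceased: Midori and Mariko. Their combined 1/5 is pooled and carried to generation 3.
At generation 3 (Isamu, Hana) there are 2 shares of (1/5)/2 = 1/10 each.
Living: Isamu — each takes 1/10.
Deceased: Hana. That 1/10 share is carried to generation 4.
At generation 4 (Ryo, Daichi) there are 2 shares of (1/10)/2 = 1/20 each.
Living: Ryo and Daichi — each takes 1/20.

Daichi 1/20; Emiko 1/10; Fumio 1/4; Isamu 1/10; Noboru 1/10; Reiko 1/4; Ryo 1/20; Satoshi 1/10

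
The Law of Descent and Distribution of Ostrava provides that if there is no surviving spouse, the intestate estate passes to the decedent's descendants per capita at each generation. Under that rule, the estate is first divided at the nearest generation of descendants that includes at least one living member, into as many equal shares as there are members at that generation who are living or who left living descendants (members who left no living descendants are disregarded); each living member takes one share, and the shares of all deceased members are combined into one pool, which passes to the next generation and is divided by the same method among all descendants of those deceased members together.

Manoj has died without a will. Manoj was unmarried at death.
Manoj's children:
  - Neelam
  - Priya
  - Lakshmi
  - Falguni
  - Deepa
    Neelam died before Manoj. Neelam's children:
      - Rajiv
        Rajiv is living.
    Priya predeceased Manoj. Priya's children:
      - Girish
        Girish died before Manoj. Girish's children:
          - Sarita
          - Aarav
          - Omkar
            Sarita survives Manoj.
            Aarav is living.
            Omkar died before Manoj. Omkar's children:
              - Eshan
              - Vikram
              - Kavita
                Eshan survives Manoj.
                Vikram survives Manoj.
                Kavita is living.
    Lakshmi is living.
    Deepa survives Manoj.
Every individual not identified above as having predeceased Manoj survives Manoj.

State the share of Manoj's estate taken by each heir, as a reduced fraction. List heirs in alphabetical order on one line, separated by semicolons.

Aarav 1/15; Deepa 1/5; Eshan 1/45; Falguni 1/5; Kavita 1/45; Lakshmi 1/5; Rajiv 1/5; Sarita 1/15; Vikram 1/45

There is no surviving spouse, so the entire estate passes to Manoj's descendants per capita at each generation.
At generation 1 (Neelam, Priya, Lakshmi, Falguni, Deepa) there are 5 shares of (1)/5 = 1/5 each.
Living: Lakshmi, Falguni, and Deepa — each takes 1/5.
Deceased: Neelam and Priya. Their combined 2/5 is pooled and carried to generation 2.
At generation 2 (Rajiv, Girish) there are 2 shares of (2/5)/2 = 1/5 each.
Living: Rajiv — each takes 1/5.
Deceased: Girish. That 1/5 share is carried to generation 3.
At generation 3 (Sarita, Aarav, Omkar) there are 3 shares of (1/5)/3 = 1/15 each.
Living: Sarita and Aarav — each takes 1/15.
Deceased: Omkar. That 1/15 share is carried to generation 4.
At generation 4 (Eshan, Vikram, Kavita) there are 3 shares of (1/15)/3 = 1/45 each.
Living: Eshan, Vikram, and Kavita — each takes 1/45.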